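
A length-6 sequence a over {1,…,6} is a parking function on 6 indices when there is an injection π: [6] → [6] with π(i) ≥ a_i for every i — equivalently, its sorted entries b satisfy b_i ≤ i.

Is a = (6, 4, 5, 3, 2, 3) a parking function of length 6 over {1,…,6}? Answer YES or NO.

Rearranged: b = (2, 3, 3, 4, 5, 6).
  b_1=2 > 1
  fails at i=1 ⇒ NO

NO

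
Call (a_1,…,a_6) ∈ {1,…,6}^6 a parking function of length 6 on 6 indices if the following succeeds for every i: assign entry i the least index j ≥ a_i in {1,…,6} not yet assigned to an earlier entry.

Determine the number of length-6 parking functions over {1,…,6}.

Count = 1·7^5 = 1×16807 = 16807 [KW]
E.g. (2,4,5,3,4,1) → sorted (1,2,3,4,4,5): b_i ≤ i ∀i, a PF.

16807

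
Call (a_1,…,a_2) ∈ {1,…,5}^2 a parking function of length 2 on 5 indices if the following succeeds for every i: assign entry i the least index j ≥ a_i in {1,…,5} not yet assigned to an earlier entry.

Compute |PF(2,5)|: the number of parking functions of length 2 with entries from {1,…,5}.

24

Count = (6−2)·6^(2−1) = 4·6 = 24 (Pollak)
E.g. (2,3) → sorted (2,3): b_i ≤ 3+i ∀i, a PF.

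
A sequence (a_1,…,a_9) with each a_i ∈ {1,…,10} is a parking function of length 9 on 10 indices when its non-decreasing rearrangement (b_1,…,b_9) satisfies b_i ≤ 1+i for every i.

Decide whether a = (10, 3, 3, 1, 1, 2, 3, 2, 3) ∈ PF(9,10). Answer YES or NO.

Rearranged: b = (1, 1, 2, 2, 3, 3, 3, 3, 10).
  b_1=1 ≤ 2
  b_2=1 ≤ 3
  b_3=2 ≤ 4
  b_4=2 ≤ 5
  b_5=3 ≤ 6
  b_6=3 ≤ 7
  b_7=3 ≤ 8
  b_8=3 ≤ 9
  b_9=10 ≤ 10
All bounds hold ⇒ YES

YES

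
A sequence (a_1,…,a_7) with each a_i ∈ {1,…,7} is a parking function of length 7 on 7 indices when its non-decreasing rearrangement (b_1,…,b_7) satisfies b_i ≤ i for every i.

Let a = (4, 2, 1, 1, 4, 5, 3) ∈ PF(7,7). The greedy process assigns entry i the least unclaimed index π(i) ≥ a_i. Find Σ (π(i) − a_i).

Σπ = 28 ({1..7} each once); Σa = 4+2+1+1+4+5+3 = 20; disp = 28−20 = 8.

8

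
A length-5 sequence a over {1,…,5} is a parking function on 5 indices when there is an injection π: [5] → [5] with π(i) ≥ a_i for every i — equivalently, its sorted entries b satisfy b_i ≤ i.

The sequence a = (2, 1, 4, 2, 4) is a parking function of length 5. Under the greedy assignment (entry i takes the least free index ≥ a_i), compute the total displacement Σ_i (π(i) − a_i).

Σπ = 5·6/2 = 15 (π permutes [5]); Σa = 2+1+4+2+4 = 13; disp = 15−13 = 2.

2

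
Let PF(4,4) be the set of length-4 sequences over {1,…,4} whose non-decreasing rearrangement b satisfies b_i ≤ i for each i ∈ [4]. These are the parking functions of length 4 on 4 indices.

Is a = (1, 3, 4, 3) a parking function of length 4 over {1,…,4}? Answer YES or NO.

Sorted: b = (1, 3, 3, 4).
  b_1=1 ≤ 1
  b_2=3 > 2
  fails at i=2 ⇒ NO

NO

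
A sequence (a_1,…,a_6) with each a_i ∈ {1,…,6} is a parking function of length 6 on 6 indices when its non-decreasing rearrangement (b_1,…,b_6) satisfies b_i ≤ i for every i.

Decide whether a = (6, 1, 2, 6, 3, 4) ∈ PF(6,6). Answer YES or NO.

Sorted: b = (1, 2, 3, 4, 6, 6).
  b_1=1 ≤ 1
  b_2=2 ≤ 2
  b_3=3 ≤ 3
  b_4=4 ≤ 4
  b_5=6 > 5
  fails at i=5 ⇒ NO

NO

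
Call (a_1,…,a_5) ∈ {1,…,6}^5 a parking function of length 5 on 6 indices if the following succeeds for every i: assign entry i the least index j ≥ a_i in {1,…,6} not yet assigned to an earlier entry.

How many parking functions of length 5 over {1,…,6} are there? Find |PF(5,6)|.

4802

#PF = (7−5)·7^(5−1) = 2 · 2401 = 4802 [KW]
E.g. (5,1,4,6,3) → sorted (1,3,4,5,6): b_i ≤ 1+i ∀i, a PF.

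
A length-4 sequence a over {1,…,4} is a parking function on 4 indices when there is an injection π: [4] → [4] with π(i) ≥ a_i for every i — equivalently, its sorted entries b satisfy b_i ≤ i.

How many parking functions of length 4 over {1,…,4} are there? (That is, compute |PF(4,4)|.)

125

|PF(4,4)| = (4+1−4)·(4+1)^{4−1} = 1 · 125 = 125 [KW]
Check (1,1,3,2) → sorted (1,1,2,3): b_i ≤ i ∀i, a PF.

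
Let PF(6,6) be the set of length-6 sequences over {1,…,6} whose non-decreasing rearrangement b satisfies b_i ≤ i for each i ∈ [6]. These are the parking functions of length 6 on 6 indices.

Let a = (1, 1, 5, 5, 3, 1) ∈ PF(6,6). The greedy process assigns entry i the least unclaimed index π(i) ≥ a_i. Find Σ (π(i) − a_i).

Σπ = 21 ({1..6} each once); Σa = 1+1+5+5+3+1 = 16; disp = 21−16 = 5.

5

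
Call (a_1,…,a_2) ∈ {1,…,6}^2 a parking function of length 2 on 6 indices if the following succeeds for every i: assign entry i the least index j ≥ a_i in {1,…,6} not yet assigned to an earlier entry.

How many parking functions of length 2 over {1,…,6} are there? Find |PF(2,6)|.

#PF = 5·7^1 = 5×7 = 35 [KW]
Check (4,3) → sorted (3,4): b_i ≤ 4+i ∀i, a PF.

35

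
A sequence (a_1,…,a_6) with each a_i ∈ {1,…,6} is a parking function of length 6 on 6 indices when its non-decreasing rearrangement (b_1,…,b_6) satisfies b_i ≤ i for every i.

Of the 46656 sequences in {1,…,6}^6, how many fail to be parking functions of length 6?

|PF(6,6)| = (6−6+1)·(6+1)^(6−1) = 1×16807 = 16807
Check (6,3,4,6,6,3) → sorted (3,3,4,6,6,6): b_1=3>1, not a PF.
So 46656 − 16807 = 29849 fail.

29849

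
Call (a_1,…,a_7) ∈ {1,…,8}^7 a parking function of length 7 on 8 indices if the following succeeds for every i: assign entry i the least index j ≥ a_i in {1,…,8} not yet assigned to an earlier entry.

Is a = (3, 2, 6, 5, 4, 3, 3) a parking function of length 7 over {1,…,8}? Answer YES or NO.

Order a: b = (2, 3, 3, 3, 4, 5, 6).
  b_1=2 ≤ 2
  b_2=3 ≤ 3
  b_3=3 ≤ 4
  b_4=3 ≤ 5
  b_5=4 ≤ 6
  b_6=5 ≤ 7
  b_7=6 ≤ 8
All bounds hold ⇒ YES

YES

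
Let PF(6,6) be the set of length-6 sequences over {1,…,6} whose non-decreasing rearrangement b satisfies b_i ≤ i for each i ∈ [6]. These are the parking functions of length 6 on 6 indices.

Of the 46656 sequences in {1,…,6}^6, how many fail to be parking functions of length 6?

29849

|PF| = (6+1−6)·(6+1)^{6−1} = 1·16807 = 16807 [KW]
One tuple (6,6,4,6,5,6) → sorted (4,5,6,6,6,6): b_1=4>1, not a PF.
Total 46656; non-PF = 46656−16807 = 29849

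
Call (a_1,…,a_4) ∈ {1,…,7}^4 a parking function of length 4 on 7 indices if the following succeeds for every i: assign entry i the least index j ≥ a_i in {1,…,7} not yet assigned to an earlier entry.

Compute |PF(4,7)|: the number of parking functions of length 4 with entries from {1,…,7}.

|PF| = (8−4)·8^(4−1) = 4 · 512 = 2048 [KW]
E.g. (4,1,1,6) → sorted (1,1,4,6): b_i ≤ 3+i ∀i, a PF.

2048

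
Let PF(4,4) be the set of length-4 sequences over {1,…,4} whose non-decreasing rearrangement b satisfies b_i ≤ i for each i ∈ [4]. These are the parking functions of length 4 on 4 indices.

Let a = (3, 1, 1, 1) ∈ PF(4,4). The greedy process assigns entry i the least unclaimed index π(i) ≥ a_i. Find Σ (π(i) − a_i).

Σπ = 4·5/2 = 10 (π permutes [4]); Σa = 3+1+1+1 = 6; disp = 10−6 = 4.

4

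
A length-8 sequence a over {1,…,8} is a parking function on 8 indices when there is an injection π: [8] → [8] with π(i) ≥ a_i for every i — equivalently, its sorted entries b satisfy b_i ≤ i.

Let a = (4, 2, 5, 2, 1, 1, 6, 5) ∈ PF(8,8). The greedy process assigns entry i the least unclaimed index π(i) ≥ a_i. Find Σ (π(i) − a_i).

Σπ(i) = 1+…+8 = 36; Σa = 4+2+5+2+1+1+6+5 = 26; disp = 36−26 = 10.

10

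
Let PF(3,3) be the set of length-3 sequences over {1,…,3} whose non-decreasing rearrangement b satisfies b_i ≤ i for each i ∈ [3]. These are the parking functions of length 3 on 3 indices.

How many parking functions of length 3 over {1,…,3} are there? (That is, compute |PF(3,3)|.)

|PF(3,3)| = (3−3+1)·(3+1)^(3−1) = 1 · 16 = 16
One tuple (1,1,2) → sorted (1,1,2): b_i ≤ i ∀i, a PF.

16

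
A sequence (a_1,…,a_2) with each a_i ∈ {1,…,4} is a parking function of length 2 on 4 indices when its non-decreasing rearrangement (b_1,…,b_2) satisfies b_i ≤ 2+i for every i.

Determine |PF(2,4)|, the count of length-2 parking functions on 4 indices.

15

|PF(2,4)| = 3·5^1 = 3 · 5 = 15 (Pollak)
Check (1,1) → sorted (1,1): b_i ≤ 2+i ∀i, a PF.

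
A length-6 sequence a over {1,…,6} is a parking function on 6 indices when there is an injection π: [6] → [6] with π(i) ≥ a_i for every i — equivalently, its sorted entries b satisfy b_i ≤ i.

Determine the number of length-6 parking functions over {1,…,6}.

16807

|PF(6,6)| = (7−6)·7^(6−1) = 1·16807 = 16807
E.g. (1,2,4,1,5,4) → sorted (1,1,2,4,4,5): b_i ≤ i ∀i, a PF.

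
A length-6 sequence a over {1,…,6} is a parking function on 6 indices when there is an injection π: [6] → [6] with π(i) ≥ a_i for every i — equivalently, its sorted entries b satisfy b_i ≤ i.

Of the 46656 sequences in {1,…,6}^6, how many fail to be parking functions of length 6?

29849

Count = (7−6)·7^(6−1) = 1 · 16807 = 16807 [KW]
Example (6,4,3,5,4,5) → sorted (3,4,4,5,5,6): b_1=3>1, not a PF.
Total 46656; non-PF = 46656−16807 = 29849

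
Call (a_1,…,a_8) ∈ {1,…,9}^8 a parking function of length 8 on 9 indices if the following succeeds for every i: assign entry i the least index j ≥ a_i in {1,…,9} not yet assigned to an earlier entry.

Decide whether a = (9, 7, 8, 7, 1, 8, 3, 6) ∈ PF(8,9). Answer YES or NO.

Rearranged: b = (1, 3, 6, 7, 7, 8, 8, 9).
  b_1=1 ≤ 2
  b_2=3 ≤ 3
  b_3=6 > 4
  fails at i=3 ⇒ NO

NO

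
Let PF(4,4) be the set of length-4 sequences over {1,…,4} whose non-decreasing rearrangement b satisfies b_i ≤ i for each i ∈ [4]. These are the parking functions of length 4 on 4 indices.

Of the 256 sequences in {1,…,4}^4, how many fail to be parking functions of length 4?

131

|PF(4,4)| = (4−4+1)·(4+1)^(4−1) = 1 · 125 = 125 (Pollak)
Example (4,3,4,4) → sorted (3,4,4,4): b_1=3>1, not a PF.
So 256 − 125 = 131 fail.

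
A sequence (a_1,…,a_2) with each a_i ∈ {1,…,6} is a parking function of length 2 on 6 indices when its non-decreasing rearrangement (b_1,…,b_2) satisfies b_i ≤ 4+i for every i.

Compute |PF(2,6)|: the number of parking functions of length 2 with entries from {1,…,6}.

|PF(2,6)| = (6+1−2)·(6+1)^{2−1} = 5×7 = 35 (Pollak)
E.g. (5,5) → sorted (5,5): b_i ≤ 4+i ∀i, a PF.

35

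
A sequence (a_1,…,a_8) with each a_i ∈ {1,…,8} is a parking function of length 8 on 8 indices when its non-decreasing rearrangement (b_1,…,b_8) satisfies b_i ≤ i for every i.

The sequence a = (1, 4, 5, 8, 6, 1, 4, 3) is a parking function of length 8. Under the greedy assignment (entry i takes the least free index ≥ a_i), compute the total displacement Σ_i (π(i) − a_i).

4

Σπ(i) = 1+…+8 = 36; Σa = 1+4+5+8+6+1+4+3 = 32; disp = 36−32 = 4.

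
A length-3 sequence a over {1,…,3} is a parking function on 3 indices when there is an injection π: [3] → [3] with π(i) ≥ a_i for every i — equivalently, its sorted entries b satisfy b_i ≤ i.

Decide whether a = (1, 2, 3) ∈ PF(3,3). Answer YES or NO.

Order a: b = (1, 2, 3).
  b_1=1 ≤ 1
  b_2=2 ≤ 2
  b_3=3 ≤ 3
All bounds hold ⇒ YES

YES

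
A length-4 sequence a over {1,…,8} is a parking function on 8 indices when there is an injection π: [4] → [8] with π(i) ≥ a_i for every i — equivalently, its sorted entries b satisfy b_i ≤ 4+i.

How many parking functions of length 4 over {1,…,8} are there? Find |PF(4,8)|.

3645

Count = 5·9^3 = 5·729 = 3645 (Pollak)
Check (5,7,6,7) → sorted (5,6,7,7): b_i ≤ 4+i ∀i, a PF.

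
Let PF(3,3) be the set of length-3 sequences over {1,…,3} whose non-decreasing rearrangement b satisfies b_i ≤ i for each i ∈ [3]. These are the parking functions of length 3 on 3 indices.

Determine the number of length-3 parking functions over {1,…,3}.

|PF| = 1·4^2 = 1·16 = 16 [KW]
Example (2,1,2) → sorted (1,2,2): b_i ≤ i ∀i, a PF.

16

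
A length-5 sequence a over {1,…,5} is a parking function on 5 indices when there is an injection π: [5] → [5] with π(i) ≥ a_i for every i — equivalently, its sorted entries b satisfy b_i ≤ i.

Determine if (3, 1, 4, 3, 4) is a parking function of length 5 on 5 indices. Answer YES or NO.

Sorted: b = (1, 3, 3, 4, 4).
  b_1=1 ≤ 1
  b_2=3 > 2
  fails at i=2 ⇒ NO

NO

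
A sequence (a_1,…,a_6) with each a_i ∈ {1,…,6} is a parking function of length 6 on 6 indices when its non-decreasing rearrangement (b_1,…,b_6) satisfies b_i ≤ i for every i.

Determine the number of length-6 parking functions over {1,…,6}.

|PF(6,6)| = 1·7^5 = 1·16807 = 16807 (Pollak)
E.g. (3,3,1,5,2,1) → sorted (1,1,2,3,3,5): b_i ≤ i ∀i, a PF.

16807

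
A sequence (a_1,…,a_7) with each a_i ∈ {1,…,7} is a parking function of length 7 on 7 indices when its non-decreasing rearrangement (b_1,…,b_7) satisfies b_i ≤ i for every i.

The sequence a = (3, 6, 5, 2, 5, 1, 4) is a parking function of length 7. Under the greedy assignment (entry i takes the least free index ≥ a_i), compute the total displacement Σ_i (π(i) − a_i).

2

Σπ(i) = 1+…+7 = 28; Σa = 3+6+5+2+5+1+4 = 26; disp = 28−26 = 2.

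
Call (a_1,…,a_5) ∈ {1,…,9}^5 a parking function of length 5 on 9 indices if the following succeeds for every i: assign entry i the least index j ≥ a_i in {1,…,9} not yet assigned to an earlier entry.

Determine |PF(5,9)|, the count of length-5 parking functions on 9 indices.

|PF| = (10−5)·10^(5−1) = 5·10000 = 50000
One tuple (1,7,5,5,8) → sorted (1,5,5,7,8): b_i ≤ 4+i ∀i, a PF.

50000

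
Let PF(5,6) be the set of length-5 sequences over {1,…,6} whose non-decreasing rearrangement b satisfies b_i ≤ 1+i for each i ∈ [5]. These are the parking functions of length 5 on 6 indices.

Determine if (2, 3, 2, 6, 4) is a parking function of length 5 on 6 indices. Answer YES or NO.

YES

Order a: b = (2, 2, 3, 4, 6).
  b_1=2 ≤ 2
  b_2=2 ≤ 3
  b_3=3 ≤ 4
  b_4=4 ≤ 5
  b_5=6 ≤ 6
All bounds hold ⇒ YES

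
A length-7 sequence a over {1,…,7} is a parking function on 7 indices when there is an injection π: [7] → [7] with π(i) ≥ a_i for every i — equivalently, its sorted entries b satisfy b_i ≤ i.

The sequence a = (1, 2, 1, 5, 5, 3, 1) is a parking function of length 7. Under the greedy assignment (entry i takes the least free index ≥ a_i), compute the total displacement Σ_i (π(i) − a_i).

10

Σπ = 28 ({1..7} each once); Σa = 1+2+1+5+5+3+1 = 18; disp = 28−18 = 10.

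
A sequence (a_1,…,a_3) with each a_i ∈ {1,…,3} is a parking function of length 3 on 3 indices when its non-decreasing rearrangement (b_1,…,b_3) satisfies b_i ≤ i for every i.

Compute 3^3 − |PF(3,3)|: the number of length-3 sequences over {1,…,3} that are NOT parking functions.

|PF| = (3+1−3)·(3+1)^{3−1} = 1·16 = 16 (Pollak)
Check (3,1,3) → sorted (1,3,3): b_2=3>2, not a PF.
Total 27; non-PF = 27−16 = 11

11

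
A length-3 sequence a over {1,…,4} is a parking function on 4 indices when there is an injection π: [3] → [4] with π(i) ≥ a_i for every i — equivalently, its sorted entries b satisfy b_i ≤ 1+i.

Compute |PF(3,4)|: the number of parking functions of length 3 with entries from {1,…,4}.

Count = (4−3+1)·(4+1)^(3−1) = 2 · 25 = 50 [KW]
Check (1,4,3) → sorted (1,3,4): b_i ≤ 1+i ∀i, a PF.

50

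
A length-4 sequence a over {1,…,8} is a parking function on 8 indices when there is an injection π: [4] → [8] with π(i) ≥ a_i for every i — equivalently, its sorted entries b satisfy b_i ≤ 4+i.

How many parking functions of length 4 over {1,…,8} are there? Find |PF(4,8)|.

|PF(4,8)| = (9−4)·9^(4−1) = 5×729 = 3645
E.g. (8,7,1,5) → sorted (1,5,7,8): b_i ≤ 4+i ∀i, a PF.

3645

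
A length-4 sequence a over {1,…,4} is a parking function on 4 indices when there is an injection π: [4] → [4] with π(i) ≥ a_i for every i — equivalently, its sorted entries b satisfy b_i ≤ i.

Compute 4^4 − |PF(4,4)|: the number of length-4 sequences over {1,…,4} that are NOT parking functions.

131

Count = 1·5^3 = 1×125 = 125 [KW]
Example (3,1,4,3) → sorted (1,3,3,4): b_2=3>2, not a PF.
4^4 − 125 = 256 − 125 = 131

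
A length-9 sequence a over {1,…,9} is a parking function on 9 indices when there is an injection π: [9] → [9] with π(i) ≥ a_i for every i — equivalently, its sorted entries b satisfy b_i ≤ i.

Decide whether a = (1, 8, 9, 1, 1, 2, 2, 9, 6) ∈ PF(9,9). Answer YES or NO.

NO

Order a: b = (1, 1, 1, 2, 2, 6, 8, 9, 9).
  b_1=1 ≤ 1
  b_2=1 ≤ 2
  b_3=1 ≤ 3
  b_4=2 ≤ 4
  b_5=2 ≤ 5
  b_6=6 ≤ 6
  b_7=8 > 7
  fails at i=7 ⇒ NO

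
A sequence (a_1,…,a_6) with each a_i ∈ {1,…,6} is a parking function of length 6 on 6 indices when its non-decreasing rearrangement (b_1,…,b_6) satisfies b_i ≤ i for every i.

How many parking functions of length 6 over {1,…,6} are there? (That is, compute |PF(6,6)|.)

16807

|PF(6,6)| = (7−6)·7^(6−1) = 1 · 16807 = 16807 (Pollak)
Example (1,1,1,6,1,3) → sorted (1,1,1,1,3,6): b_i ≤ i ∀i, a PF.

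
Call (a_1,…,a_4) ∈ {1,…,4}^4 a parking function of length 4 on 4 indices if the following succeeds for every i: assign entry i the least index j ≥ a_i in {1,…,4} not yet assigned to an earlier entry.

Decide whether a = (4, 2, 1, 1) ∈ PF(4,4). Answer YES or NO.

Sorted: b = (1, 1, 2, 4).
  b_1=1 ≤ 1
  b_2=1 ≤ 2
  b_3=2 ≤ 3
  b_4=4 ≤ 4
All bounds hold ⇒ YES

YES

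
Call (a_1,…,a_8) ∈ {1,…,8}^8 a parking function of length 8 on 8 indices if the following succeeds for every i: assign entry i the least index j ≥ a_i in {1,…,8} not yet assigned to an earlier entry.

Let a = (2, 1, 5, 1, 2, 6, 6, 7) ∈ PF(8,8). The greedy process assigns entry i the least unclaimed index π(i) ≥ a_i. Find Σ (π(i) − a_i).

6

Σπ = 8·9/2 = 36 (π permutes [8]); Σa = 2+1+5+1+2+6+6+7 = 30; disp = 36−30 = 6.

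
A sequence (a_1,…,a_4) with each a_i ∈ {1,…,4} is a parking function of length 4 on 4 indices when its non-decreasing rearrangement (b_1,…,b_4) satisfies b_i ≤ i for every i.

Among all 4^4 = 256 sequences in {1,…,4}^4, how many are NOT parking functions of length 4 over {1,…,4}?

Count = (5−4)·5^(4−1) = 1·125 = 125
Check (2,2,4,3) → sorted (2,2,3,4): b_1=2>1, not a PF.
So 256 − 125 = 131 fail.

131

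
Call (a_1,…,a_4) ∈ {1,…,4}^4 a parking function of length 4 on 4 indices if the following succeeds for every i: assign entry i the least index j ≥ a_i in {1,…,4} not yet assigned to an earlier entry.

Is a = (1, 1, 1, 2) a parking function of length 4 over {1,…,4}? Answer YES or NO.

YES

Order a: b = (1, 1, 1, 2).
  b_1=1 ≤ 1
  b_2=1 ≤ 2
  b_3=1 ≤ 3
  b_4=2 ≤ 4
All bounds hold ⇒ YES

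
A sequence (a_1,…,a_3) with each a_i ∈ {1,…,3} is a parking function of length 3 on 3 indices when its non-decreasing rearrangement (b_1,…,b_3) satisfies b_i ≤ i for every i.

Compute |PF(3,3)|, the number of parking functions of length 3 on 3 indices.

|PF| = (4−3)·4^(3−1) = 1×16 = 16
Example (2,2,1) → sorted (1,2,2): b_i ≤ i ∀i, a PF.

16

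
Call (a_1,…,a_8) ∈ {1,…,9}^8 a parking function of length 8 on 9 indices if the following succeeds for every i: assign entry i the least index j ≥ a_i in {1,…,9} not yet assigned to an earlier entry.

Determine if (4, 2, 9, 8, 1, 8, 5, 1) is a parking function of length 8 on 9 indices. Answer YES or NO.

NO

Sorted: b = (1, 1, 2, 4, 5, 8, 8, 9).
  b_1=1 ≤ 2
  b_2=1 ≤ 3
  b_3=2 ≤ 4
  b_4=4 ≤ 5
  b_5=5 ≤ 6
  b_6=8 > 7
  fails at i=6 ⇒ NO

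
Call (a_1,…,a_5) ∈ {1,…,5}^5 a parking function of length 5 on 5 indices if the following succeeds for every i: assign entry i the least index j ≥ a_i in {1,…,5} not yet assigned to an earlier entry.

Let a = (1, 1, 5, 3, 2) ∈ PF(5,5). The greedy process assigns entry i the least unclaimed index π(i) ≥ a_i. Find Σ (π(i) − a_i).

3

Σπ = 15 ({1..5} each once); Σa = 1+1+5+3+2 = 12; disp = 15−12 = 3.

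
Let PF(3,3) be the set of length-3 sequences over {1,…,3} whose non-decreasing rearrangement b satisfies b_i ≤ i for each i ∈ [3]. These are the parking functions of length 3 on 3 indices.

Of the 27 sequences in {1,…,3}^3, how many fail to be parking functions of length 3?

#PF = (3−3+1)·(3+1)^(3−1) = 1 · 16 = 16 [KW]
Example (3,2,2) → sorted (2,2,3): b_1=2>1, not a PF.
3^3 − 16 = 27 − 16 = 11

11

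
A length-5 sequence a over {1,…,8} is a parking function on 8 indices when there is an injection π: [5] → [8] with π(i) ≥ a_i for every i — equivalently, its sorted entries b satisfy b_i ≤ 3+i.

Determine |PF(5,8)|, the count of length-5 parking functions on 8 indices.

26244

|PF(5,8)| = (9−5)·9^(5−1) = 4 · 6561 = 26244 (Konheim–Weiss)
E.g. (4,2,1,6,3) → sorted (1,2,3,4,6): b_i ≤ 3+i ∀i, a PF.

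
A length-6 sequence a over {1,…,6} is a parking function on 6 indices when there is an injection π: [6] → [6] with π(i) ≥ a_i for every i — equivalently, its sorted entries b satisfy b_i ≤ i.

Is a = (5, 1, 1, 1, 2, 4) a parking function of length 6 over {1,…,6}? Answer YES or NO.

YES

Rearranged: b = (1, 1, 1, 2, 4, 5).
  b_1=1 ≤ 1
  b_2=1 ≤ 2
  b_3=1 ≤ 3
  b_4=2 ≤ 4
  b_5=4 ≤ 5
  b_6=5 ≤ 6
All bounds hold ⇒ YES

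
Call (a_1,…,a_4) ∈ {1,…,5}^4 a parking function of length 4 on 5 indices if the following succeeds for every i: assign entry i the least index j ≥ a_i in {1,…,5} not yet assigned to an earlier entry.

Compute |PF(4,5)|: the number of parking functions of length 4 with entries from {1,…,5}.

432

|PF| = (5+1−4)·(5+1)^{4−1} = 2·216 = 432 (Pollak)
E.g. (2,5,2,3) → sorted (2,2,3,5): b_i ≤ 1+i ∀i, a PF.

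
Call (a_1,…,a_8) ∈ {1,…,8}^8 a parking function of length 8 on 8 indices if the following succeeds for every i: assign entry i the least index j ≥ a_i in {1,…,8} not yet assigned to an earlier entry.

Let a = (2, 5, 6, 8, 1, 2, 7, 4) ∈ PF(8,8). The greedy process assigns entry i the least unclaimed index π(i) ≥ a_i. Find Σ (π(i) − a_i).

1

Σπ(i) = 1+…+8 = 36; Σa = 2+5+6+8+1+2+7+4 = 35; disp = 36−35 = 1.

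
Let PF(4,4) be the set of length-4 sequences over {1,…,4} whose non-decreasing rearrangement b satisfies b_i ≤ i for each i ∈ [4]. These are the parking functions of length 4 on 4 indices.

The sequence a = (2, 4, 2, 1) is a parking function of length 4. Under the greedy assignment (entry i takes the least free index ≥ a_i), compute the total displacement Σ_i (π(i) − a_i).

1

Σπ = 4·5/2 = 10 (π permutes [4]); Σa = 2+4+2+1 = 9; disp = 10−9 = 1.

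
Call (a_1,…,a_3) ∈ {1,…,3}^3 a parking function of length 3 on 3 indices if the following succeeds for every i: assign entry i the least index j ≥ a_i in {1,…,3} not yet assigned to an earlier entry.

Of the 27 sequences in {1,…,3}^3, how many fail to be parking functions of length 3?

11

Count = (4−3)·4^(3−1) = 1×16 = 16 (Konheim–Weiss)
Example (3,2,3) → sorted (2,3,3): b_1=2>1, not a PF.
Total 27; non-PF = 27−16 = 11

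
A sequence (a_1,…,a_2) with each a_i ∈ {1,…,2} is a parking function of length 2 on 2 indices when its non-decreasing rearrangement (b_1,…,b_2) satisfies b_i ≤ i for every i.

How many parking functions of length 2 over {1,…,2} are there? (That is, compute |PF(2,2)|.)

3

Count = (2−2+1)·(2+1)^(2−1) = 1 · 3 = 3 (Pollak)
Check (1,1) → sorted (1,1): b_i ≤ i ∀i, a PF.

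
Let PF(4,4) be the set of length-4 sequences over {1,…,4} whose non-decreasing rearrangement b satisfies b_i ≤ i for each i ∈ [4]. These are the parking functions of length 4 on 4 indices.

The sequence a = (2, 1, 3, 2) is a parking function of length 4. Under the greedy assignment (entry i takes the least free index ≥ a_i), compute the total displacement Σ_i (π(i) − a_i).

Σπ = 4·5/2 = 10 (π permutes [4]); Σa = 2+1+3+2 = 8; disp = 10−8 = 2.

2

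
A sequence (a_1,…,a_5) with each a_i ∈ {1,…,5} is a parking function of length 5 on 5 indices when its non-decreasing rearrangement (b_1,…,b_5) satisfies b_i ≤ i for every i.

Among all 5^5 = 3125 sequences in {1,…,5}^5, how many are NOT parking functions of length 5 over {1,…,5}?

|PF(5,5)| = 1·6^4 = 1·1296 = 1296
One tuple (4,4,4,4,5) → sorted (4,4,4,4,5): b_1=4>1, not a PF.
Total 3125; non-PF = 3125−1296 = 1829

1829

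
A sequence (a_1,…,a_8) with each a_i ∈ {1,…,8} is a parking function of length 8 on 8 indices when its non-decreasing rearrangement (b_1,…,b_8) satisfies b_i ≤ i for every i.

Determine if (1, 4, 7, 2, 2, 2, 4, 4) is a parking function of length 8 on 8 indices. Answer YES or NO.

YES

Rearranged: b = (1, 2, 2, 2, 4, 4, 4, 7).
  b_1=1 ≤ 1
  b_2=2 ≤ 2
  b_3=2 ≤ 3
  b_4=2 ≤ 4
  b_5=4 ≤ 5
  b_6=4 ≤ 6
  b_7=4 ≤ 7
  b_8=7 ≤ 8
All bounds hold ⇒ YES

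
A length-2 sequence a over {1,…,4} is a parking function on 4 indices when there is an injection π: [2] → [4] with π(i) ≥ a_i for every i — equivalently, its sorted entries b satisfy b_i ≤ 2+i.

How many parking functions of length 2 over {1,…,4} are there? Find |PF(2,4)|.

|PF| = (4+1−2)·(4+1)^{2−1} = 3·5 = 15 (Konheim–Weiss)
Check (2,4) → sorted (2,4): b_i ≤ 2+i ∀i, a PF.

15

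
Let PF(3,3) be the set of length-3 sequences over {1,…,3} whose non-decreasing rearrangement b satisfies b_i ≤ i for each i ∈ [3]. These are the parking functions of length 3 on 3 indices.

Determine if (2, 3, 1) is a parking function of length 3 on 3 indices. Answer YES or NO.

YES

Rearranged: b = (1, 2, 3).
  b_1=1 ≤ 1
  b_2=2 ≤ 2
  b_3=3 ≤ 3
All bounds hold ⇒ YES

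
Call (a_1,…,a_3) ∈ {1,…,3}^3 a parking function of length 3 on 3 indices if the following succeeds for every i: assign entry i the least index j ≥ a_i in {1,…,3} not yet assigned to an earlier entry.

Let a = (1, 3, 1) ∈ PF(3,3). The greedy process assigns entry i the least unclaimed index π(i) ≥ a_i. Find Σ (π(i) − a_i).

Σπ = 3·4/2 = 6 (π permutes [3]); Σa = 1+3+1 = 5; disp = 6−5 = 1.

1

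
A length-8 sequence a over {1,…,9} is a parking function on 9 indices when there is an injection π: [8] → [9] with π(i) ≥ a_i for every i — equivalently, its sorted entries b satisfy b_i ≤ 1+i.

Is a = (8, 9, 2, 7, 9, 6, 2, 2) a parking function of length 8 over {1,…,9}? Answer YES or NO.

NO

Rearranged: b = (2, 2, 2, 6, 7, 8, 9, 9).
  b_1=2 ≤ 2
  b_2=2 ≤ 3
  b_3=2 ≤ 4
  b_4=6 > 5
  fails at i=4 ⇒ NO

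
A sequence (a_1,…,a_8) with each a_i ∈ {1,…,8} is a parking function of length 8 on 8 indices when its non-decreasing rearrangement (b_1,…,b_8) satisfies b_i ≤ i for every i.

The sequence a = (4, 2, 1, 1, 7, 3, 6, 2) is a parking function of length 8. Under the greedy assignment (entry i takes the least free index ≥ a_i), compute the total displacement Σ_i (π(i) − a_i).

Σπ = 8·9/2 = 36 (π permutes [8]); Σa = 4+2+1+1+7+3+6+2 = 26; disp = 36−26 = 10.

10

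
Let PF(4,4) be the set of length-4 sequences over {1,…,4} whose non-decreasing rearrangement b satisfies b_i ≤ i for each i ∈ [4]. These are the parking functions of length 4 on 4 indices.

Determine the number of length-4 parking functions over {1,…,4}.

Count = (4−4+1)·(4+1)^(4−1) = 1·125 = 125 (Konheim–Weiss)
Check (2,1,3,1) → sorted (1,1,2,3): b_i ≤ i ∀i, a PF.

125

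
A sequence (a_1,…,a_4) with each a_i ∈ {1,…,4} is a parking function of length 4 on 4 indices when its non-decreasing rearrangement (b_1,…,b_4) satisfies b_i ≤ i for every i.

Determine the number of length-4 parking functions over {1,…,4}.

#PF = 1·5^3 = 1·125 = 125 [KW]
E.g. (4,1,1,1) → sorted (1,1,1,4): b_i ≤ i ∀i, a PF.

125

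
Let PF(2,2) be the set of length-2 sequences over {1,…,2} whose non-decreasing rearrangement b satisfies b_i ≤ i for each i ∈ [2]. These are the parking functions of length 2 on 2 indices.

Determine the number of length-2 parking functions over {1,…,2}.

3

Count = (2−2+1)·(2+1)^(2−1) = 1·3 = 3 (Pollak)
Check (1,1) → sorted (1,1): b_i ≤ i ∀i, a PF.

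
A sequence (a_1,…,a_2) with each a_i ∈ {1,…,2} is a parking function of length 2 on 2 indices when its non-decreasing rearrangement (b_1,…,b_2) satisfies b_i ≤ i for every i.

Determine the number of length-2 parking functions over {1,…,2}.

Count = (2−2+1)·(2+1)^(2−1) = 1·3 = 3 (Konheim–Weiss)
Check (1,1) → sorted (1,1): b_i ≤ i ∀i, a PF.

3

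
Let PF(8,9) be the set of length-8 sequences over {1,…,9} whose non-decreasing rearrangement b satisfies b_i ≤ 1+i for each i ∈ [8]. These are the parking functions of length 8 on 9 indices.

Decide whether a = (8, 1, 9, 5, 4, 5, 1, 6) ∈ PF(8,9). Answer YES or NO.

YES

Rearranged: b = (1, 1, 4, 5, 5, 6, 8, 9).
  b_1=1 ≤ 2
  b_2=1 ≤ 3
  b_3=4 ≤ 4
  b_4=5 ≤ 5
  b_5=5 ≤ 6
  b_6=6 ≤ 7
  b_7=8 ≤ 8
  b_8=9 ≤ 9
All bounds hold ⇒ YES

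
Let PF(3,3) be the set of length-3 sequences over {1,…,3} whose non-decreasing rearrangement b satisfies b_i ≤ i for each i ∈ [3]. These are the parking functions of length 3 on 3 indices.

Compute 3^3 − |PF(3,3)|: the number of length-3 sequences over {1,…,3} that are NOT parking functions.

11

|PF| = 1·4^2 = 1·16 = 16 [KW]
One tuple (3,2,2) → sorted (2,2,3): b_1=2>1, not a PF.
So 27 − 16 = 11 fail.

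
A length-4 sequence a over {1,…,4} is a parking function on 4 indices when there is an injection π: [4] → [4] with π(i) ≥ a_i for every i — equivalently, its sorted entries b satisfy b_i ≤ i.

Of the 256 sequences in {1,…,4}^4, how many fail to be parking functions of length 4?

#PF = (5−4)·5^(4−1) = 1 · 125 = 125 (Konheim–Weiss)
Check (4,4,4,3) → sorted (3,4,4,4): b_1=3>1, not a PF.
Total 256; non-PF = 256−125 = 131

131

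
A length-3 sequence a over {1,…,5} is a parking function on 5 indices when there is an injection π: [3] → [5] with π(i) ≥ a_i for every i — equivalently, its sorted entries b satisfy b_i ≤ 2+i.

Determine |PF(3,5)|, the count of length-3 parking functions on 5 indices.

Count = 3·6^2 = 3·36 = 108 (Konheim–Weiss)
Example (3,4,5) → sorted (3,4,5): b_i ≤ 2+i ∀i, a PF.

108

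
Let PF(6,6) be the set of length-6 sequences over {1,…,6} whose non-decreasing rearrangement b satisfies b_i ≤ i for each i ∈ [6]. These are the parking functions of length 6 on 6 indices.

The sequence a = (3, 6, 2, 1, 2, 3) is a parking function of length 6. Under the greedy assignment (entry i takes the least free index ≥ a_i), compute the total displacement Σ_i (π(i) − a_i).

4

Σπ = 6·7/2 = 21 (π permutes [6]); Σa = 3+6+2+1+2+3 = 17; disp = 21−17 = 4.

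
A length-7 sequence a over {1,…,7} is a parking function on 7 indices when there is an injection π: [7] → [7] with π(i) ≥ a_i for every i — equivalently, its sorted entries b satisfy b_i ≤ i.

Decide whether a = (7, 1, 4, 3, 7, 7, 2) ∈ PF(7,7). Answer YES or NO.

Rearranged: b = (1, 2, 3, 4, 7, 7, 7).
  b_1=1 ≤ 1
  b_2=2 ≤ 2
  b_3=3 ≤ 3
  b_4=4 ≤ 4
  b_5=7 > 5
  fails at i=5 ⇒ NO

NO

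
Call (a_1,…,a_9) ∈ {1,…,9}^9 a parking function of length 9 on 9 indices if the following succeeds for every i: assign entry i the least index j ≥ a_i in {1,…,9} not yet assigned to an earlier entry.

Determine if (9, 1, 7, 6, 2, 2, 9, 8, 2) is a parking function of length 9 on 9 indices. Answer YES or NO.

Sorted: b = (1, 2, 2, 2, 6, 7, 8, 9, 9).
  b_1=1 ≤ 1
  b_2=2 ≤ 2
  b_3=2 ≤ 3
  b_4=2 ≤ 4
  b_5=6 > 5
  fails at i=5 ⇒ NO

NO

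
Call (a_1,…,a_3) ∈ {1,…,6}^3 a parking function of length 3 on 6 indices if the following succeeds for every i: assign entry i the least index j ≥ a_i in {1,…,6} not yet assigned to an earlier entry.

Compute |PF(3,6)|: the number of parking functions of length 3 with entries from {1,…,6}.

#PF = 4·7^2 = 4 · 49 = 196 [KW]
Check (4,4,5) → sorted (4,4,5): b_i ≤ 3+i ∀i, a PF.

196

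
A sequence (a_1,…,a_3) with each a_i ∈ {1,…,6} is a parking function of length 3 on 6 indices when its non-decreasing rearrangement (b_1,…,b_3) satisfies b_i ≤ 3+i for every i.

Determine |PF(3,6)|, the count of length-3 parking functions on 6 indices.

196

|PF(3,6)| = (7−3)·7^(3−1) = 4·49 = 196
Check (5,5,4) → sorted (4,5,5): b_i ≤ 3+i ∀i, a PF.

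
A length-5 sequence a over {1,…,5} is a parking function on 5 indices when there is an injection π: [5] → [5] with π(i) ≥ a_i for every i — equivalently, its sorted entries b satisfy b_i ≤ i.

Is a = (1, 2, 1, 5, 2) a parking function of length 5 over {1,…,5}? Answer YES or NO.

Sorted: b = (1, 1, 2, 2, 5).
  b_1=1 ≤ 1
  b_2=1 ≤ 2
  b_3=2 ≤ 3
  b_4=2 ≤ 4
  b_5=5 ≤ 5
All bounds hold ⇒ YES

YES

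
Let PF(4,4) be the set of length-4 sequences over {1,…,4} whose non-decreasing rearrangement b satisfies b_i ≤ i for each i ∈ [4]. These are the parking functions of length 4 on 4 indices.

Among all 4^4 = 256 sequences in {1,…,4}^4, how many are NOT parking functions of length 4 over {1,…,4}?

131

|PF(4,4)| = 1·5^3 = 1×125 = 125
Example (3,4,2,3) → sorted (2,3,3,4): b_1=2>1, not a PF.
Total 256; non-PF = 256−125 = 131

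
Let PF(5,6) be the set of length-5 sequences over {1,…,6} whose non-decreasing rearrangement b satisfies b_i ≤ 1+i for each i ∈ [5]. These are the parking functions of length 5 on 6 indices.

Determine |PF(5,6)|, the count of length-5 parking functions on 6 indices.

#PF = (6−5+1)·(6+1)^(5−1) = 2 · 2401 = 4802 (Konheim–Weiss)
E.g. (2,2,2,1,1) → sorted (1,1,2,2,2): b_i ≤ 1+i ∀i, a PF.

4802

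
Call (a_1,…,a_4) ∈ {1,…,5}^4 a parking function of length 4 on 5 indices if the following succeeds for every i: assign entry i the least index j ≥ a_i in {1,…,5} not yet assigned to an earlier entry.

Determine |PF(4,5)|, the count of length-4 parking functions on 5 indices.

Count = (5−4+1)·(5+1)^(4−1) = 2×216 = 432 (Konheim–Weiss)
Example (5,1,1,1) → sorted (1,1,1,5): b_i ≤ 1+i ∀i, a PF.

432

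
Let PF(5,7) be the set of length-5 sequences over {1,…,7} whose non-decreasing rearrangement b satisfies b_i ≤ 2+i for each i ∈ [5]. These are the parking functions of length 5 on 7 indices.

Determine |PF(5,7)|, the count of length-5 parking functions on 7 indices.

12288

Count = (7−5+1)·(7+1)^(5−1) = 3 · 4096 = 12288 (Pollak)
One tuple (1,2,3,6,2) → sorted (1,2,2,3,6): b_i ≤ 2+i ∀i, a PF.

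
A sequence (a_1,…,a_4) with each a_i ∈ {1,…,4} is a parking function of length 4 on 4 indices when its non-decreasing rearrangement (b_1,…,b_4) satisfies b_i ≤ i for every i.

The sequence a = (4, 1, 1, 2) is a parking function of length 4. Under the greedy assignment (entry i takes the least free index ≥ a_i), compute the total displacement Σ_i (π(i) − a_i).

2

Σπ = 4·5/2 = 10 (π permutes [4]); Σa = 4+1+1+2 = 8; disp = 10−8 = 2.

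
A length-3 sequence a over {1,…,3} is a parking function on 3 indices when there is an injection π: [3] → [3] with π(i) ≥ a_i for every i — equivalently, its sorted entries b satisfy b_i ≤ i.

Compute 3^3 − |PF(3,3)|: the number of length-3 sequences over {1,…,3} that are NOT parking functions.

Count = (3−3+1)·(3+1)^(3−1) = 1 · 16 = 16 (Pollak)
E.g. (3,2,3) → sorted (2,3,3): b_1=2>1, not a PF.
So 27 − 16 = 11 fail.

11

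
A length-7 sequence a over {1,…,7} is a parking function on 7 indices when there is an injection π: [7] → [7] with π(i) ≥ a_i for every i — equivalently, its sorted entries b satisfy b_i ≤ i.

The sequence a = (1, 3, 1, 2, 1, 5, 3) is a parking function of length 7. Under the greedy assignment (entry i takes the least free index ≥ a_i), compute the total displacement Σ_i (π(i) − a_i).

Σπ = 7·8/2 = 28 (π permutes [7]); Σa = 1+3+1+2+1+5+3 = 16; disp = 28−16 = 12.

12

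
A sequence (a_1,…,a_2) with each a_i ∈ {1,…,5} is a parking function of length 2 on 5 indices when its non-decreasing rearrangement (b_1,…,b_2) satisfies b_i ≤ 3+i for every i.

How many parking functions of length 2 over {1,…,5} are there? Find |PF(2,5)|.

24

Count = (5−2+1)·(5+1)^(2−1) = 4 · 6 = 24 (Konheim–Weiss)
One tuple (2,3) → sorted (2,3): b_i ≤ 3+i ∀i, a PF.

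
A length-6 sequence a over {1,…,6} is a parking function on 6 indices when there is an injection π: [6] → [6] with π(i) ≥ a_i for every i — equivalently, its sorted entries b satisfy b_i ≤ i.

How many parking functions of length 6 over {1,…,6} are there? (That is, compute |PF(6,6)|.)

16807

#PF = (6−6+1)·(6+1)^(6−1) = 1 · 16807 = 16807
E.g. (3,2,1,5,3,6) → sorted (1,2,3,3,5,6): b_i ≤ i ∀i, a PF.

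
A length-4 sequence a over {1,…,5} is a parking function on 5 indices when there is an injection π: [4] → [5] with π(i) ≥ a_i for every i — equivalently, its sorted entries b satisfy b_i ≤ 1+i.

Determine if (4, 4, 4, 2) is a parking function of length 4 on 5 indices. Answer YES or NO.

NO

Rearranged: b = (2, 4, 4, 4).
  b_1=2 ≤ 2
  b_2=4 > 3
  fails at i=2 ⇒ NO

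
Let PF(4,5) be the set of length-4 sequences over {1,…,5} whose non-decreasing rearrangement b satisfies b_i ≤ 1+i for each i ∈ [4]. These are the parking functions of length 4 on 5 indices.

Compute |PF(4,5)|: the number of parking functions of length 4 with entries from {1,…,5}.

Count = (6−4)·6^(4−1) = 2 · 216 = 432 (Pollak)
E.g. (5,1,1,4) → sorted (1,1,4,5): b_i ≤ 1+i ∀i, a PF.

432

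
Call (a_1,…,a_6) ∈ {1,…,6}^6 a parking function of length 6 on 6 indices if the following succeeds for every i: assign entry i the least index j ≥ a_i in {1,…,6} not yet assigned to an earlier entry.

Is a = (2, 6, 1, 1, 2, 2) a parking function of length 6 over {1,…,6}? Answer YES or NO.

Rearranged: b = (1, 1, 2, 2, 2, 6).
  b_1=1 ≤ 1
  b_2=1 ≤ 2
  b_3=2 ≤ 3
  b_4=2 ≤ 4
  b_5=2 ≤ 5
  b_6=6 ≤ 6
All bounds hold ⇒ YES

YES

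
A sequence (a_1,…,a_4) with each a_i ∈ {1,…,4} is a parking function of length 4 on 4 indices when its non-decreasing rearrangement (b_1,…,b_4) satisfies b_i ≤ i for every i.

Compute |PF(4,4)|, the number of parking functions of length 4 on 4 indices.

|PF| = (5−4)·5^(4−1) = 1×125 = 125
Example (1,1,4,3) → sorted (1,1,3,4): b_i ≤ i ∀i, a PF.

125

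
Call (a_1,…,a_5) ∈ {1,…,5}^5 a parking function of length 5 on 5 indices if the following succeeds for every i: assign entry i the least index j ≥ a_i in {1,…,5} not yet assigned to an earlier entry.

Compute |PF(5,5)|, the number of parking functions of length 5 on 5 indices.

1296

|PF| = (6−5)·6^(5−1) = 1·1296 = 1296 (Pollak)
E.g. (4,2,3,1,3) → sorted (1,2,3,3,4): b_i ≤ i ∀i, a PF.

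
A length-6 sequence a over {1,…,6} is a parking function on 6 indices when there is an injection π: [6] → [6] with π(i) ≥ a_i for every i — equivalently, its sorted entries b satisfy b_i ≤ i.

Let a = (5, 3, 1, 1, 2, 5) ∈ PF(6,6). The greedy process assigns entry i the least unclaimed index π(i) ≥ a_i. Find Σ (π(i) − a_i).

4

Σπ = 21 ({1..6} each once); Σa = 5+3+1+1+2+5 = 17; disp = 21−17 = 4.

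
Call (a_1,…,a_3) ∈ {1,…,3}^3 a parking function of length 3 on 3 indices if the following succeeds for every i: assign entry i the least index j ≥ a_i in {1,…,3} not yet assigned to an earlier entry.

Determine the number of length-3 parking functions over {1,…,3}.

16

#PF = (3+1−3)·(3+1)^{3−1} = 1·16 = 16 [KW]
Example (1,3,1) → sorted (1,1,3): b_i ≤ i ∀i, a PF.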